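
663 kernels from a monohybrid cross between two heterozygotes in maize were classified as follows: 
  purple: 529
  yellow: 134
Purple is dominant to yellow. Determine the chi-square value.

For a monohybrid cross between heterozygotes with complete dominance, the expected phenotypic ratio is 3:1.
The 3:1 ratio has 4 parts, so with N = 663 the expected counts are:
  purple: 663 × 3/4 = 497.25
  yellow: 663 × 1/4 = 165.75
χ² = Σ (O − E)² / E
  purple: (529 − 497.25)² / 497.25 = 2.0273
  yellow: (134 − 165.75)² / 165.75 = 6.0818
χ² = 2.0273 + 6.0818 = 8.1091 ≈ 8.109

8.109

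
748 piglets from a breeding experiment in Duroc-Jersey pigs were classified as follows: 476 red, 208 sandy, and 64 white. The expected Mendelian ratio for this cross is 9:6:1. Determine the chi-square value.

32.359

Under the 9:6:1 hypothesis (Σ ratio = 16, N = 748):
  red: 748 × 9/16 = 420.75
  sandy: 748 × 6/16 = 280.5
  white: 748 × 1/16 = 46.75
χ² = Σ (O − E)² / E
  red: (476 − 420.75)² / 420.75 = 7.2551
  sandy: (208 − 280.5)² / 280.5 = 18.7389
  white: (64 − 46.75)² / 46.75 = 6.3650
χ² = 7.2551 + 18.7389 + 6.3650 = 32.359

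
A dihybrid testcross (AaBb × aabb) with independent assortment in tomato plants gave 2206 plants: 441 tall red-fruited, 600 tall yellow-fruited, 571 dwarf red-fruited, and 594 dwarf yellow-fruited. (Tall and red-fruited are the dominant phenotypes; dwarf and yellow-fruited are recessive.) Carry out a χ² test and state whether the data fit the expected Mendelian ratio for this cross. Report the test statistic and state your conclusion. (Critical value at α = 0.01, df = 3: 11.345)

A dihybrid testcross with independent assortment gives a 1:1:1:1 ratio.
Under the 1:1:1:1 hypothesis (Σ ratio = 4, N = 2206):
  tall red-fruited: 2206 × 1/4 = 551.5
  tall yellow-fruited: 2206 × 1/4 = 551.5
  dwarf red-fruited: 2206 × 1/4 = 551.5
  dwarf yellow-fruited: 2206 × 1/4 = 551.5
χ² = Σ (O − E)² / E
  tall red-fruited: (441 − 551.5)² / 551.5 = 22.1401
  tall yellow-fruited: (600 − 551.5)² / 551.5 = 4.2652
  dwarf red-fruited: (571 − 551.5)² / 551.5 = 0.6895
  dwarf yellow-fruited: (594 − 551.5)² / 551.5 = 3.2752
χ² = 22.1401 + 4.2652 + 0.6895 + 3.2752 = 30.370
Degrees of freedom = 4 − 1 = 3; critical value at α = 0.01 is 11.345.
Since 30.370 > 11.345, we reject the null hypothesis — the data do not fit the 1:1:1:1 ratio.

30.370; not consistent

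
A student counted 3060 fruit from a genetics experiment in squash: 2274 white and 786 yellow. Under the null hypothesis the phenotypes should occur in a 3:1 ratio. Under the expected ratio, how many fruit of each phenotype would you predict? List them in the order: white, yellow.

Expected counts for N = 3060 under a 3:1 ratio (total parts = 4):
  white: 3060 × 3/4 = 2295
  yellow: 3060 × 1/4 = 765

2295, 765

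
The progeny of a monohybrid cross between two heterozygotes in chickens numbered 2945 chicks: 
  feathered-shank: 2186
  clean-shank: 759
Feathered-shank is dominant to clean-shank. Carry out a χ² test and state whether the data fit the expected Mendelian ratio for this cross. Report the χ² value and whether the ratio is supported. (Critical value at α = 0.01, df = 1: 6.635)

For a monohybrid cross between heterozygotes with complete dominance, the expected phenotypic ratio is 3:1.
Expected counts for N = 2945 under a 3:1 ratio (total parts = 4):
  feathered-shank: 2945 × 3/4 = 2208.75
  clean-shank: 2945 × 1/4 = 736.25
χ² = Σ (O − E)² / E
  feathered-shank: (2186 − 2208.75)² / 2208.75 = 0.2343
  clean-shank: (759 − 736.25)² / 736.25 = 0.7030
χ² = 0.2343 + 0.7030 = 0.9373 ≈ 0.937
Degrees of freedom = 2 − 1 = 1; critical value at α = 0.01 is 6.635.
Since 0.937 < 6.635, we fail to reject the null hypothesis — the data are consistent with the 3:1 ratio.

0.937; consistent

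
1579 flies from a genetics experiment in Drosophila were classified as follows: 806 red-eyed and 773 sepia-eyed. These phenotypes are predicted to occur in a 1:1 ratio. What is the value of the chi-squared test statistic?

0.690

Under the 1:1 hypothesis (Σ ratio = 2, N = 1579):
  red-eyed: 1579 × 1/2 = 789.5
  sepia-eyed: 1579 × 1/2 = 789.5
χ² = Σ (O − E)² / E
  red-eyed: (806 − 789.5)² / 789.5 = 0.3448
  sepia-eyed: (773 − 789.5)² / 789.5 = 0.3448
χ² = 0.3448 + 0.3448 = 0.6896 ≈ 0.690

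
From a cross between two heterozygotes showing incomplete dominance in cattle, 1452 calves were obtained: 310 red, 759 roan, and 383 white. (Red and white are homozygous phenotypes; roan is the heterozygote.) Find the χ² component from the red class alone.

With incomplete dominance, a heterozygote × heterozygote cross gives a 1:2:1 phenotypic ratio.
The 1:2:1 ratio has 4 parts, so with N = 1452 the expected counts are:
  red: 1452 × 1/4 = 363
  roan: 1452 × 2/4 = 726
  white: 1452 × 1/4 = 363
Contribution of red: (310 − 363)² / 363 = 7.7383

7.738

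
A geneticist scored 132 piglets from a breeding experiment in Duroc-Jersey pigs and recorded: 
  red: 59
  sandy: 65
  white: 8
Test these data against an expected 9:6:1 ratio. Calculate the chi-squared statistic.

The 9:6:1 ratio has 16 parts, so with N = 132 the expected counts are:
  red: 132 × 9/16 = 74.25
  sandy: 132 × 6/16 = 49.5
  white: 132 × 1/16 = 8.25
χ² = Σ (O − E)² / E
  red: (59 − 74.25)² / 74.25 = 3.1322
  sandy: (65 − 49.5)² / 49.5 = 4.8535
  white: (8 − 8.25)² / 8.25 = 0.0076
χ² = 3.1322 + 4.8535 + 0.0076 = 7.9933 ≈ 7.993

7.993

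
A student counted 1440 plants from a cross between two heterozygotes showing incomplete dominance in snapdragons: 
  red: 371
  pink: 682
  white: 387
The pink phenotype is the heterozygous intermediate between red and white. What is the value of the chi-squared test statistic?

4.367

With incomplete dominance, a heterozygote × heterozygote cross gives a 1:2:1 phenotypic ratio.
Under the 1:2:1 hypothesis (Σ ratio = 4, N = 1440):
  red: 1440 × 1/4 = 360
  pink: 1440 × 2/4 = 720
  white: 1440 × 1/4 = 360
χ² = Σ (O − E)² / E
  red: (371 − 360)² / 360 = 0.3361
  pink: (682 − 720)² / 720 = 2.0056
  white: (387 − 360)² / 360 = 2.0250
χ² = 0.3361 + 2.0056 + 2.0250 = 4.3667 ≈ 4.367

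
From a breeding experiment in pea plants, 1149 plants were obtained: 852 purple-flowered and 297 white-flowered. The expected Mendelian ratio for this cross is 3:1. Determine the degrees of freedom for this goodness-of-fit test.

A goodness-of-fit test with 2 phenotype classes has df = 2 − 1 = 1.

1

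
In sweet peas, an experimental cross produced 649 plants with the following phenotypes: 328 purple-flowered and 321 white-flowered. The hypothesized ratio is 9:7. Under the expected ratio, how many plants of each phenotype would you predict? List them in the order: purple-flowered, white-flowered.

365.0625, 283.9375

The 9:7 ratio has 16 parts, so with N = 649 the expected counts are:
  purple-flowered: 649 × 9/16 = 365.0625
  white-flowered: 649 × 7/16 = 283.9375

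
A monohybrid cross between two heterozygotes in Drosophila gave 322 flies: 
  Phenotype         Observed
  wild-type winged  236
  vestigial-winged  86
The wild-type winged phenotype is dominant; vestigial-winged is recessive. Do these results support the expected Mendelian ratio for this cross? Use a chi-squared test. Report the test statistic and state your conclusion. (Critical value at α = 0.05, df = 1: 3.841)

0.501; consistent

For a monohybrid cross between heterozygotes with complete dominance, the expected phenotypic ratio is 3:1.
Under the 3:1 hypothesis (Σ ratio = 4, N = 322):
  wild-type winged: 322 × 3/4 = 241.5
  vestigial-winged: 322 × 1/4 = 80.5
χ² = Σ (O − E)² / E
  wild-type winged: (236 − 241.5)² / 241.5 = 0.1253
  vestigial-winged: (86 − 80.5)² / 80.5 = 0.3758
χ² = 0.1253 + 0.3758 = 0.5011 ≈ 0.501
Degrees of freedom = 2 − 1 = 1; critical value at α = 0.05 is 3.841.
Since 0.501 < 3.841, we fail to reject the null hypothesis — the data are consistent with the 3:1 ratio.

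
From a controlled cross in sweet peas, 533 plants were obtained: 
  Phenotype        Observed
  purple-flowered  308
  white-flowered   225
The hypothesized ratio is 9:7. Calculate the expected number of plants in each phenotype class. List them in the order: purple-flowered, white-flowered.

Expected counts for N = 533 under a 9:7 ratio (total parts = 16):
  purple-flowered: 533 × 9/16 = 299.8125
  white-flowered: 533 × 7/16 = 233.1875

299.8125, 233.1875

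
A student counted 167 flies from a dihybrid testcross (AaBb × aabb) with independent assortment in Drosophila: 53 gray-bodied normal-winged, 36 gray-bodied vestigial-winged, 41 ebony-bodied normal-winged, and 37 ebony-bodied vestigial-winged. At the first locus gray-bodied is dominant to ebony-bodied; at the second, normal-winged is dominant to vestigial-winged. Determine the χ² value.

4.377

A dihybrid testcross with independent assortment gives a 1:1:1:1 ratio.
Under the 1:1:1:1 hypothesis (Σ ratio = 4, N = 167):
  gray-bodied normal-winged: 167 × 1/4 = 41.75
  gray-bodied vestigial-winged: 167 × 1/4 = 41.75
  ebony-bodied normal-winged: 167 × 1/4 = 41.75
  ebony-bodied vestigial-winged: 167 × 1/4 = 41.75
χ² = Σ (O − E)² / E
  gray-bodied normal-winged: (53 − 41.75)² / 41.75 = 3.0314
  gray-bodied vestigial-winged: (36 − 41.75)² / 41.75 = 0.7919
  ebony-bodied normal-winged: (41 − 41.75)² / 41.75 = 0.0135
  ebony-bodied vestigial-winged: (37 − 41.75)² / 41.75 = 0.5404
χ² = 3.0314 + 0.7919 + 0.0135 + 0.5404 = 4.3772 ≈ 4.377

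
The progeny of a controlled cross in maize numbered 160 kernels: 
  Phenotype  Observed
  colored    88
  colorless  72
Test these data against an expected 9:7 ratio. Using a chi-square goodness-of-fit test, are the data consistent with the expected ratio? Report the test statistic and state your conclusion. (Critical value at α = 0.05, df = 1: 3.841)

The 9:7 ratio has 16 parts, so with N = 160 the expected counts are:
  colored: 160 × 9/16 = 90
  colorless: 160 × 7/16 = 70
χ² = Σ (O − E)² / E
  colored: (88 − 90)² / 90 = 0.0444
  colorless: (72 − 70)² / 70 = 0.0571
χ² = 0.0444 + 0.0571 = 0.1015 ≈ 0.102
Degrees of freedom = 2 − 1 = 1; critical value at α = 0.05 is 3.841.
Since 0.102 < 3.841, we fail to reject the null hypothesis — the data are consistent with the 9:7 ratio.

0.102; consistent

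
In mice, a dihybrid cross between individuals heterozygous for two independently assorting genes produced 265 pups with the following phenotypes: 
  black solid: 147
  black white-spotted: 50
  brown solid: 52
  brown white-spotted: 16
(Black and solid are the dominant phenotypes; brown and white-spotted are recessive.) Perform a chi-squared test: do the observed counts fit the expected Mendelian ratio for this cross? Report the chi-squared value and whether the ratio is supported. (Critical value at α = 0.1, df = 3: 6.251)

0.157; consistent

A dihybrid F₂ with independent assortment and complete dominance at both loci gives a 9:3:3:1 phenotypic ratio.
Expected counts for N = 265 under a 9:3:3:1 ratio (total parts = 16):
  black solid: 265 × 9/16 = 149.0625
  black white-spotted: 265 × 3/16 = 49.6875
  brown solid: 265 × 3/16 = 49.6875
  brown white-spotted: 265 × 1/16 = 16.5625
χ² = Σ (O − E)² / E
  black solid: (147 − 149.0625)² / 149.0625 = 0.0285
  black white-spotted: (50 − 49.6875)² / 49.6875 = 0.0020
  brown solid: (52 − 49.6875)² / 49.6875 = 0.1076
  brown white-spotted: (16 − 16.5625)² / 16.5625 = 0.0191
χ² = 0.0285 + 0.0020 + 0.1076 + 0.0191 = 0.1572 ≈ 0.157
Degrees of freedom = 4 − 1 = 3; critical value at α = 0.1 is 6.251.
Since 0.157 < 6.251, we fail to reject the null hypothesis — the data are consistent with the 9:3:3:1 ratio.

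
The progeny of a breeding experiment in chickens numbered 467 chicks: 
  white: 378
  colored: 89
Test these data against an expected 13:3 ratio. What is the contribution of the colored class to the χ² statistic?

0.024

Expected counts for N = 467 under a 13:3 ratio (total parts = 16):
  white: 467 × 13/16 = 379.4375
  colored: 467 × 3/16 = 87.5625
Contribution of colored: (89 − 87.5625)² / 87.5625 = 0.0236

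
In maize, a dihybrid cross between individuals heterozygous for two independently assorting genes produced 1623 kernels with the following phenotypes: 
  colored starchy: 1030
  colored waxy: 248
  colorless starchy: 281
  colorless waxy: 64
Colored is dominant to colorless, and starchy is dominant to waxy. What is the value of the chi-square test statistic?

41.034

A dihybrid F₂ with independent assortment and complete dominance at both loci gives a 9:3:3:1 phenotypic ratio.
Expected counts for N = 1623 under a 9:3:3:1 ratio (total parts = 16):
  colored starchy: 1623 × 9/16 = 912.9375
  colored waxy: 1623 × 3/16 = 304.3125
  colorless starchy: 1623 × 3/16 = 304.3125
  colorless waxy: 1623 × 1/16 = 101.4375
χ² = Σ (O − E)² / E
  colored starchy: (1030 − 912.9375)² / 912.9375 = 15.0105
  colored waxy: (248 − 304.3125)² / 304.3125 = 10.4205
  colorless starchy: (281 − 304.3125)² / 304.3125 = 1.7859
  colorless waxy: (64 − 101.4375)² / 101.4375 = 13.8170
χ² = 15.0105 + 10.4205 + 1.7859 + 13.8170 = 41.0339 ≈ 41.034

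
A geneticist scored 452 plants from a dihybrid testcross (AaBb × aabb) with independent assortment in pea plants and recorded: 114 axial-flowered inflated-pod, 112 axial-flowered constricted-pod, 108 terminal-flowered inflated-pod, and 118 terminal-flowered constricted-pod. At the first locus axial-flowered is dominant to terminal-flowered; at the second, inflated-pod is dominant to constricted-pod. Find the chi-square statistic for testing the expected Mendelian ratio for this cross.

0.460

A dihybrid testcross with independent assortment gives a 1:1:1:1 ratio.
Under the 1:1:1:1 hypothesis (Σ ratio = 4, N = 452):
  axial-flowered inflated-pod: 452 × 1/4 = 113
  axial-flowered constricted-pod: 452 × 1/4 = 113
  terminal-flowered inflated-pod: 452 × 1/4 = 113
  terminal-flowered constricted-pod: 452 × 1/4 = 113
χ² = Σ (O − E)² / E
  axial-flowered inflated-pod: (114 − 113)² / 113 = 0.0088
  axial-flowered constricted-pod: (112 − 113)² / 113 = 0.0088
  terminal-flowered inflated-pod: (108 − 113)² / 113 = 0.2212
  terminal-flowered constricted-pod: (118 − 113)² / 113 = 0.2212
χ² = 0.0088 + 0.0088 + 0.2212 + 0.2212 = 0.460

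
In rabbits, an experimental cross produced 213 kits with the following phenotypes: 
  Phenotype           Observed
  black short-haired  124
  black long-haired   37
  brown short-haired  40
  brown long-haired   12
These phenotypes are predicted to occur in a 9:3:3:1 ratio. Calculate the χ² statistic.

0.492

Under the 9:3:3:1 hypothesis (Σ ratio = 16, N = 213):
  black short-haired: 213 × 9/16 = 119.8125
  black long-haired: 213 × 3/16 = 39.9375
  brown short-haired: 213 × 3/16 = 39.9375
  brown long-haired: 213 × 1/16 = 13.3125
χ² = Σ (O − E)² / E
  black short-haired: (124 − 119.8125)² / 119.8125 = 0.1464
  black long-haired: (37 − 39.9375)² / 39.9375 = 0.2161
  brown short-haired: (40 − 39.9375)² / 39.9375 = 0.0001
  brown long-haired: (12 − 13.3125)² / 13.3125 = 0.1294
χ² = 0.1464 + 0.2161 + 0.0001 + 0.1294 = 0.492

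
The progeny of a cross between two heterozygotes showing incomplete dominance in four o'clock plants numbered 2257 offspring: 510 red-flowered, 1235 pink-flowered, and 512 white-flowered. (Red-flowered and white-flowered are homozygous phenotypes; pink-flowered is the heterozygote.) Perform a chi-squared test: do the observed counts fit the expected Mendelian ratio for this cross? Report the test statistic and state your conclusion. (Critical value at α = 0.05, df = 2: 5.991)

With incomplete dominance, a heterozygote × heterozygote cross gives a 1:2:1 phenotypic ratio.
The 1:2:1 ratio has 4 parts, so with N = 2257 the expected counts are:
  red-flowered: 2257 × 1/4 = 564.25
  pink-flowered: 2257 × 2/4 = 1128.5
  white-flowered: 2257 × 1/4 = 564.25
χ² = Σ (O − E)² / E
  red-flowered: (510 − 564.25)² / 564.25 = 5.2159
  pink-flowered: (1235 − 1128.5)² / 1128.5 = 10.0507
  white-flowered: (512 − 564.25)² / 564.25 = 4.8384
χ² = 5.2159 + 10.0507 + 4.8384 = 20.105
Degrees of freedom = 3 − 1 = 2; critical value at α = 0.05 is 5.991.
Since 20.105 > 5.991, we reject the null hypothesis — the data do not fit the 1:2:1 ratio.

20.105; not consistent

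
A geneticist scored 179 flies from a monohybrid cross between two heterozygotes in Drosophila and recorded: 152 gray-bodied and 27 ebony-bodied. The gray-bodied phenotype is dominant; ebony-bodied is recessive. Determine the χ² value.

9.387

For a monohybrid cross between heterozygotes with complete dominance, the expected phenotypic ratio is 3:1.
The 3:1 ratio has 4 parts, so with N = 179 the expected counts are:
  gray-bodied: 179 × 3/4 = 134.25
  ebony-bodied: 179 × 1/4 = 44.75
χ² = Σ (O − E)² / E
  gray-bodied: (152 − 134.25)² / 134.25 = 2.3468
  ebony-bodied: (27 − 44.75)² / 44.75 = 7.0405
χ² = 2.3468 + 7.0405 = 9.3873 ≈ 9.387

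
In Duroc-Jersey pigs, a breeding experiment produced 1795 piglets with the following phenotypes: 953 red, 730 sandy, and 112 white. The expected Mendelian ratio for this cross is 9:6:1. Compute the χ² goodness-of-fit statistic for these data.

Expected counts for N = 1795 under a 9:6:1 ratio (total parts = 16):
  red: 1795 × 9/16 = 1009.6875
  sandy: 1795 × 6/16 = 673.125
  white: 1795 × 1/16 = 112.1875
χ² = Σ (O − E)² / E
  red: (953 − 1009.6875)² / 1009.6875 = 3.1826
  sandy: (730 − 673.125)² / 673.125 = 4.8056
  white: (112 − 112.1875)² / 112.1875 = 0.0003
χ² = 3.1826 + 4.8056 + 0.0003 = 7.9885 ≈ 7.989

7.989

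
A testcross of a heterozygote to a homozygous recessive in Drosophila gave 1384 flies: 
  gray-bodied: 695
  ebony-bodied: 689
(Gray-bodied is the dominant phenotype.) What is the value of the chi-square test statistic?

A testcross of a heterozygote (Aa × aa) gives a 1:1 phenotypic ratio.
Total ratio parts = 2. Expected numbers out of 1384:
  gray-bodied: 1384 × 1/2 = 692
  ebony-bodied: 1384 × 1/2 = 692
χ² = Σ (O − E)² / E
  gray-bodied: (695 − 692)² / 692 = 0.0130
  ebony-bodied: (689 − 692)² / 692 = 0.0130
χ² = 0.0130 + 0.0130 = 0.026

0.026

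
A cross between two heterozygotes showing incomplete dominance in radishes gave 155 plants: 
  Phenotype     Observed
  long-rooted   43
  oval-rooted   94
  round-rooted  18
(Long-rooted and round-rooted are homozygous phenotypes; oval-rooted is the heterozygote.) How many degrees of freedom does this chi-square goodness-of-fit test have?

2

With incomplete dominance, a heterozygote × heterozygote cross gives a 1:2:1 phenotypic ratio.
A goodness-of-fit test with 3 phenotype classes has df = 3 − 1 = 2.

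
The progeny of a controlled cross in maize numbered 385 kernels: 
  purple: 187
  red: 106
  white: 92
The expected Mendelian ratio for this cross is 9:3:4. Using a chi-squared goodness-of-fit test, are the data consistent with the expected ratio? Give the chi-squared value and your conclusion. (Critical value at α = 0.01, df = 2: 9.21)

20.061; not consistent

Under the 9:3:4 hypothesis (Σ ratio = 16, N = 385):
  purple: 385 × 9/16 = 216.5625
  red: 385 × 3/16 = 72.1875
  white: 385 × 4/16 = 96.25
χ² = Σ (O − E)² / E
  purple: (187 − 216.5625)² / 216.5625 = 4.0355
  red: (106 − 72.1875)² / 72.1875 = 15.8377
  white: (92 − 96.25)² / 96.25 = 0.1877
χ² = 4.0355 + 15.8377 + 0.1877 = 20.0609 ≈ 20.061
Degrees of freedom = 3 − 1 = 2; critical value at α = 0.01 is 9.21.
Since 20.061 > 9.21, we reject the null hypothesis — the data do not fit the 9:3:4 ratio.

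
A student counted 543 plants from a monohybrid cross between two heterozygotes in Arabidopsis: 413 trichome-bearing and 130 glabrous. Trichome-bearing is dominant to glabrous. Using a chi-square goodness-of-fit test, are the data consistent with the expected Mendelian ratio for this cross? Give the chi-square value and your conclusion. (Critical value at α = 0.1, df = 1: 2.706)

For a monohybrid cross between heterozygotes with complete dominance, the expected phenotypic ratio is 3:1.
Expected counts for N = 543 under a 3:1 ratio (total parts = 4):
  trichome-bearing: 543 × 3/4 = 407.25
  glabrous: 543 × 1/4 = 135.75
χ² = Σ (O − E)² / E
  trichome-bearing: (413 − 407.25)² / 407.25 = 0.0812
  glabrous: (130 − 135.75)² / 135.75 = 0.2436
χ² = 0.0812 + 0.2436 = 0.3248 ≈ 0.325
Degrees of freedom = 2 − 1 = 1; critical value at α = 0.1 is 2.706.
Since 0.325 < 2.706, we fail to reject the null hypothesis — the data are consistent with the 3:1 ratio.

0.325; consistent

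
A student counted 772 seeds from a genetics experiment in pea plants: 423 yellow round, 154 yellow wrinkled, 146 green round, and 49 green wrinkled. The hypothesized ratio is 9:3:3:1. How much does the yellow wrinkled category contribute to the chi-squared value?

Under the 9:3:3:1 hypothesis (Σ ratio = 16, N = 772):
  yellow round: 772 × 9/16 = 434.25
  yellow wrinkled: 772 × 3/16 = 144.75
  green round: 772 × 3/16 = 144.75
  green wrinkled: 772 × 1/16 = 48.25
Contribution of yellow wrinkled: (154 − 144.75)² / 144.75 = 0.5911

0.591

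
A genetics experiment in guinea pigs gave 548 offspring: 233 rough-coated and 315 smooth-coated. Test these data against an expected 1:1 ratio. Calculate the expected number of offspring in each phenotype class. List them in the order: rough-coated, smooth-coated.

Expected counts for N = 548 under a 1:1 ratio (total parts = 2):
  rough-coated: 548 × 1/2 = 274
  smooth-coated: 548 × 1/2 = 274

274, 274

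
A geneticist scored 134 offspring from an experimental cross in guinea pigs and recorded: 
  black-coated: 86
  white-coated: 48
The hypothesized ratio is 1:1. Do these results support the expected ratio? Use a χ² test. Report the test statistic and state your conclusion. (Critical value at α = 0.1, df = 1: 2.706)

10.776; not consistent

Total ratio parts = 2. Expected numbers out of 134:
  black-coated: 134 × 1/2 = 67
  white-coated: 134 × 1/2 = 67
χ² = Σ (O − E)² / E
  black-coated: (86 − 67)² / 67 = 5.3881
  white-coated: (48 − 67)² / 67 = 5.3881
χ² = 5.3881 + 5.3881 = 10.7762 ≈ 10.776
Degrees of freedom = 2 − 1 = 1; critical value at α = 0.1 is 2.706.
Since 10.776 > 2.706, we reject the null hypothesis — the data do not fit the 1:1 ratio.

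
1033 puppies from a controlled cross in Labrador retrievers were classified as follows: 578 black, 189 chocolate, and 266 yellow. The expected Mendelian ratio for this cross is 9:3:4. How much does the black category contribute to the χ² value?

0.016

Total ratio parts = 16. Expected numbers out of 1033:
  black: 1033 × 9/16 = 581.0625
  chocolate: 1033 × 3/16 = 193.6875
  yellow: 1033 × 4/16 = 258.25
Contribution of black: (578 − 581.0625)² / 581.0625 = 0.0161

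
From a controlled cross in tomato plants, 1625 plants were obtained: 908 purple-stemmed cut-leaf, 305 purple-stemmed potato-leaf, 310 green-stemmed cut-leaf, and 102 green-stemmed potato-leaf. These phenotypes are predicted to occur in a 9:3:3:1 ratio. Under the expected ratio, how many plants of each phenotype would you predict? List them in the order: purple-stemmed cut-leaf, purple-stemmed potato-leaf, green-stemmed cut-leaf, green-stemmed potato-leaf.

914.0625, 304.6875, 304.6875, 101.5625

Total ratio parts = 16. Expected numbers out of 1625:
  purple-stemmed cut-leaf: 1625 × 9/16 = 914.0625
  purple-stemmed potato-leaf: 1625 × 3/16 = 304.6875
  green-stemmed cut-leaf: 1625 × 3/16 = 304.6875
  green-stemmed potato-leaf: 1625 × 1/16 = 101.5625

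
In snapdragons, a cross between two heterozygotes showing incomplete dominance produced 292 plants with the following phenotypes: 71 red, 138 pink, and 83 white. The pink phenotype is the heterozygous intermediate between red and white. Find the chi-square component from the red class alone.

With incomplete dominance, a heterozygote × heterozygote cross gives a 1:2:1 phenotypic ratio.
Expected counts for N = 292 under a 1:2:1 ratio (total parts = 4):
  red: 292 × 1/4 = 73
  pink: 292 × 2/4 = 146
  white: 292 × 1/4 = 73
Contribution of red: (71 − 73)² / 73 = 0.0548

0.055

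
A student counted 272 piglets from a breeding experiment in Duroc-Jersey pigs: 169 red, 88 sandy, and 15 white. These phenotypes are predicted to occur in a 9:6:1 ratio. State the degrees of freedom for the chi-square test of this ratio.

2

A goodness-of-fit test with 3 phenotype classes has df = 3 − 1 = 2.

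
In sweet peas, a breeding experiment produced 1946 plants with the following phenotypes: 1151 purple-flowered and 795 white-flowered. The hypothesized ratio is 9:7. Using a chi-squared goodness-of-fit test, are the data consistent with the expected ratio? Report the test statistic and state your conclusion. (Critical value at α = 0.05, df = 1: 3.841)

Total ratio parts = 16. Expected numbers out of 1946:
  purple-flowered: 1946 × 9/16 = 1094.625
  white-flowered: 1946 × 7/16 = 851.375
χ² = Σ (O − E)² / E
  purple-flowered: (1151 − 1094.625)² / 1094.625 = 2.9034
  white-flowered: (795 − 851.375)² / 851.375 = 3.7330
χ² = 2.9034 + 3.7330 = 6.6364 ≈ 6.636
Degrees of freedom = 2 − 1 = 1; critical value at α = 0.05 is 3.841.
Since 6.636 > 3.841, we reject the null hypothesis — the data do not fit the 9:7 ratio.

6.636; not consistent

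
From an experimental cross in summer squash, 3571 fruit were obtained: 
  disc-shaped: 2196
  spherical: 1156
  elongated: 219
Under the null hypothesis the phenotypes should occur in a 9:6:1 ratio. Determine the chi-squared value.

42.588

Under the 9:6:1 hypothesis (Σ ratio = 16, N = 3571):
  disc-shaped: 3571 × 9/16 = 2008.6875
  spherical: 3571 × 6/16 = 1339.125
  elongated: 3571 × 1/16 = 223.1875
χ² = Σ (O − E)² / E
  disc-shaped: (2196 − 2008.6875)² / 2008.6875 = 17.4671
  spherical: (1156 − 1339.125)² / 1339.125 = 25.0423
  elongated: (219 − 223.1875)² / 223.1875 = 0.0786
χ² = 17.4671 + 25.0423 + 0.0786 = 42.588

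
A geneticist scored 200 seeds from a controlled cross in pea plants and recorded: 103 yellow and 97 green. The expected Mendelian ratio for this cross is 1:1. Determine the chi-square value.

0.180

Total ratio parts = 2. Expected numbers out of 200:
  yellow: 200 × 1/2 = 100
  green: 200 × 1/2 = 100
χ² = Σ (O − E)² / E
  yellow: (103 − 100)² / 100 = 0.0900
  green: (97 − 100)² / 100 = 0.0900
χ² = 0.0900 + 0.0900 = 0.180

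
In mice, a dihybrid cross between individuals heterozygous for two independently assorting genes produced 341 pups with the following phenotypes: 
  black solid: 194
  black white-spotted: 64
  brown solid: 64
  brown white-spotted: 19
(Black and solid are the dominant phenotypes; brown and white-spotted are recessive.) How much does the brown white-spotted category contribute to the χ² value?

0.251

A dihybrid F₂ with independent assortment and complete dominance at both loci gives a 9:3:3:1 phenotypic ratio.
Expected counts for N = 341 under a 9:3:3:1 ratio (total parts = 16):
  black solid: 341 × 9/16 = 191.8125
  black white-spotted: 341 × 3/16 = 63.9375
  brown solid: 341 × 3/16 = 63.9375
  brown white-spotted: 341 × 1/16 = 21.3125
Contribution of brown white-spotted: (19 − 21.3125)² / 21.3125 = 0.2509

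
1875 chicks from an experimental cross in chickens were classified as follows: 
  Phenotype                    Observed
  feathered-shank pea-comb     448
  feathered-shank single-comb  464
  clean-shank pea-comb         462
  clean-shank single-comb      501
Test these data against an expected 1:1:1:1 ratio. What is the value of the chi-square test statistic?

Total ratio parts = 4. Expected numbers out of 1875:
  feathered-shank pea-comb: 1875 × 1/4 = 468.75
  feathered-shank single-comb: 1875 × 1/4 = 468.75
  clean-shank pea-comb: 1875 × 1/4 = 468.75
  clean-shank single-comb: 1875 × 1/4 = 468.75
χ² = Σ (O − E)² / E
  feathered-shank pea-comb: (448 − 468.75)² / 468.75 = 0.9185
  feathered-shank single-comb: (464 − 468.75)² / 468.75 = 0.0481
  clean-shank pea-comb: (462 − 468.75)² / 468.75 = 0.0972
  clean-shank single-comb: (501 − 468.75)² / 468.75 = 2.2188
χ² = 0.9185 + 0.0481 + 0.0972 + 2.2188 = 3.2826 ≈ 3.283

3.283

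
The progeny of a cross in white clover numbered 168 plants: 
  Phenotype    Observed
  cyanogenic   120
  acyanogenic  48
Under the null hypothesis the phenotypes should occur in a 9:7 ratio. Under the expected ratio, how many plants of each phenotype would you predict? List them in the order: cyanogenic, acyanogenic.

Total ratio parts = 16. Expected numbers out of 168:
  cyanogenic: 168 × 9/16 = 94.5
  acyanogenic: 168 × 7/16 = 73.5

94.5, 73.5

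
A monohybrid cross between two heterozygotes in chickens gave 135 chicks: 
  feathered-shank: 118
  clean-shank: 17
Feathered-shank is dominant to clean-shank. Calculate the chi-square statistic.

For a monohybrid cross between heterozygotes with complete dominance, the expected phenotypic ratio is 3:1.
The 3:1 ratio has 4 parts, so with N = 135 the expected counts are:
  feathered-shank: 135 × 3/4 = 101.25
  clean-shank: 135 × 1/4 = 33.75
χ² = Σ (O − E)² / E
  feathered-shank: (118 − 101.25)² / 101.25 = 2.7710
  clean-shank: (17 − 33.75)² / 33.75 = 8.3130
χ² = 2.7710 + 8.3130 = 11.084

11.084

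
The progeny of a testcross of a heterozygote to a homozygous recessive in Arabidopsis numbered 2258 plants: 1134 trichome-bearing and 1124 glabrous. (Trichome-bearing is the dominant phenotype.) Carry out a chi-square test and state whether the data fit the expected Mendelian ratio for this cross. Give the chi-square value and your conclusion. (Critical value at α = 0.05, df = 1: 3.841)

0.044; consistent

A testcross of a heterozygote (Aa × aa) gives a 1:1 phenotypic ratio.
Total ratio parts = 2. Expected numbers out of 2258:
  trichome-bearing: 2258 × 1/2 = 1129
  glabrous: 2258 × 1/2 = 1129
χ² = Σ (O − E)² / E
  trichome-bearing: (1134 − 1129)² / 1129 = 0.0221
  glabrous: (1124 − 1129)² / 1129 = 0.0221
χ² = 0.0221 + 0.0221 = 0.0442 ≈ 0.044
Degrees of freedom = 2 − 1 = 1; critical value at α = 0.05 is 3.841.
Since 0.044 < 3.841, we fail to reject the null hypothesis — the data are consistent with the 1:1 ratio.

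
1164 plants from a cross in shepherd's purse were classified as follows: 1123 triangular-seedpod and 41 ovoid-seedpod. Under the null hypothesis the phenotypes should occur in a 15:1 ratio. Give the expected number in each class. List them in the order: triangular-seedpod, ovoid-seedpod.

1091.25, 72.75

Expected counts for N = 1164 under a 15:1 ratio (total parts = 16):
  triangular-seedpod: 1164 × 15/16 = 1091.25
  ovoid-seedpod: 1164 × 1/16 = 72.75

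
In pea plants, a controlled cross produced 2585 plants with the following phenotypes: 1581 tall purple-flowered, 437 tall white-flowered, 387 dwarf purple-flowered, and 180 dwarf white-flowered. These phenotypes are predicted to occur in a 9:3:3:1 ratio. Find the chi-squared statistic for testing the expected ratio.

Expected counts for N = 2585 under a 9:3:3:1 ratio (total parts = 16):
  tall purple-flowered: 2585 × 9/16 = 1454.0625
  tall white-flowered: 2585 × 3/16 = 484.6875
  dwarf purple-flowered: 2585 × 3/16 = 484.6875
  dwarf white-flowered: 2585 × 1/16 = 161.5625
χ² = Σ (O − E)² / E
  tall purple-flowered: (1581 − 1454.0625)² / 1454.0625 = 11.0815
  tall white-flowered: (437 − 484.6875)² / 484.6875 = 4.6919
  dwarf purple-flowered: (387 − 484.6875)² / 484.6875 = 19.6887
  dwarf white-flowered: (180 − 161.5625)² / 161.5625 = 2.1041
χ² = 11.0815 + 4.6919 + 19.6887 + 2.1041 = 37.5662 ≈ 37.566

37.566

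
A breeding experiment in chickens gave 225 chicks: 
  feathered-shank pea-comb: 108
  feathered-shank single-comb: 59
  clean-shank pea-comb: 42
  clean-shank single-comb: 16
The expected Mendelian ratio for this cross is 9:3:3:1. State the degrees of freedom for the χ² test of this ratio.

A goodness-of-fit test with 4 phenotype classes has df = 4 − 1 = 3.

3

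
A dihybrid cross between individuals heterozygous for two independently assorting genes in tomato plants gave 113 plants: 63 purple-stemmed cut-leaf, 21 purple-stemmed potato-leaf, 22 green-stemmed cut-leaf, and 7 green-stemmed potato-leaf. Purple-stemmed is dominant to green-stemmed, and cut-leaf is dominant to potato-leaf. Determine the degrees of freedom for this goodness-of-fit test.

A dihybrid F₂ with independent assortment and complete dominance at both loci gives a 9:3:3:1 phenotypic ratio.
A goodness-of-fit test with 4 phenotype classes has df = 4 − 1 = 3.

3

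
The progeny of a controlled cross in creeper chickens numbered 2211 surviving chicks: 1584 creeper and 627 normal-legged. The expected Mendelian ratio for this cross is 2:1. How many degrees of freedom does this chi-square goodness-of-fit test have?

A goodness-of-fit test with 2 phenotype classes has df = 2 − 1 = 1.

1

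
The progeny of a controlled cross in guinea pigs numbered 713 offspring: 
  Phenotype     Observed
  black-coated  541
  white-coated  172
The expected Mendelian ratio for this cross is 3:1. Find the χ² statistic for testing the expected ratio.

0.292

Total ratio parts = 4. Expected numbers out of 713:
  black-coated: 713 × 3/4 = 534.75
  white-coated: 713 × 1/4 = 178.25
χ² = Σ (O − E)² / E
  black-coated: (541 − 534.75)² / 534.75 = 0.0730
  white-coated: (172 − 178.25)² / 178.25 = 0.2191
χ² = 0.0730 + 0.2191 = 0.2921 ≈ 0.292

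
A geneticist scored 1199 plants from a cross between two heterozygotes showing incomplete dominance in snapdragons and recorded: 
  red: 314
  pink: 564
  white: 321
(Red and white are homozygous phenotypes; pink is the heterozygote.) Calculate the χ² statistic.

4.286

With incomplete dominance, a heterozygote × heterozygote cross gives a 1:2:1 phenotypic ratio.
Expected counts for N = 1199 under a 1:2:1 ratio (total parts = 4):
  red: 1199 × 1/4 = 299.75
  pink: 1199 × 2/4 = 599.5
  white: 1199 × 1/4 = 299.75
χ² = Σ (O − E)² / E
  red: (314 − 299.75)² / 299.75 = 0.6774
  pink: (564 − 599.5)² / 599.5 = 2.1022
  white: (321 − 299.75)² / 299.75 = 1.5065
χ² = 0.6774 + 2.1022 + 1.5065 = 4.2861 ≈ 4.286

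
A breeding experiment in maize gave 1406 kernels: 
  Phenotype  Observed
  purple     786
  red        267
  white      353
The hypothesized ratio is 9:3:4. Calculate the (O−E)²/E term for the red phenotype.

0.043

Expected counts for N = 1406 under a 9:3:4 ratio (total parts = 16):
  purple: 1406 × 9/16 = 790.875
  red: 1406 × 3/16 = 263.625
  white: 1406 × 4/16 = 351.5
Contribution of red: (267 − 263.625)² / 263.625 = 0.0432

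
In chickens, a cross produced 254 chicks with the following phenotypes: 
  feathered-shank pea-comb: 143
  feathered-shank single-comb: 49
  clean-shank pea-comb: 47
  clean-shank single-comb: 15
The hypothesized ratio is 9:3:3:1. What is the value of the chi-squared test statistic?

Under the 9:3:3:1 hypothesis (Σ ratio = 16, N = 254):
  feathered-shank pea-comb: 254 × 9/16 = 142.875
  feathered-shank single-comb: 254 × 3/16 = 47.625
  clean-shank pea-comb: 254 × 3/16 = 47.625
  clean-shank single-comb: 254 × 1/16 = 15.875
χ² = Σ (O − E)² / E
  feathered-shank pea-comb: (143 − 142.875)² / 142.875 = 0.0001
  feathered-shank single-comb: (49 − 47.625)² / 47.625 = 0.0397
  clean-shank pea-comb: (47 − 47.625)² / 47.625 = 0.0082
  clean-shank single-comb: (15 − 15.875)² / 15.875 = 0.0482
χ² = 0.0001 + 0.0397 + 0.0082 + 0.0482 = 0.0962 ≈ 0.096

0.096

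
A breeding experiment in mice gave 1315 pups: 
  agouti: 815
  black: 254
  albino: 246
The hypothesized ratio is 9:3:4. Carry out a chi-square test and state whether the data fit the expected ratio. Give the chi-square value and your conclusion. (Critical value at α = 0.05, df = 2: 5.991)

28.722; not consistent

Under the 9:3:4 hypothesis (Σ ratio = 16, N = 1315):
  agouti: 1315 × 9/16 = 739.6875
  black: 1315 × 3/16 = 246.5625
  albino: 1315 × 4/16 = 328.75
χ² = Σ (O − E)² / E
  agouti: (815 − 739.6875)² / 739.6875 = 7.6681
  black: (254 − 246.5625)² / 246.5625 = 0.2244
  albino: (246 − 328.75)² / 328.75 = 20.8291
χ² = 7.6681 + 0.2244 + 20.8291 = 28.7216 ≈ 28.722
Degrees of freedom = 3 − 1 = 2; critical value at α = 0.05 is 5.991.
Since 28.722 > 5.991, we reject the null hypothesis — the data do not fit the 9:3:4 ratio.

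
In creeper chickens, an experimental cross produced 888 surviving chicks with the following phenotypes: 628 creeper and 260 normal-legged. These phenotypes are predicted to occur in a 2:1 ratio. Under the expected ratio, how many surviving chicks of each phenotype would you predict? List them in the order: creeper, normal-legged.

Total ratio parts = 3. Expected numbers out of 888:
  creeper: 888 × 2/3 = 592
  normal-legged: 888 × 1/3 = 296

592, 296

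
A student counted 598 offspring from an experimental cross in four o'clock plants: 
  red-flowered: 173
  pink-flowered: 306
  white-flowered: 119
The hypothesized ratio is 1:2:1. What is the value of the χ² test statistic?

10.080

Total ratio parts = 4. Expected numbers out of 598:
  red-flowered: 598 × 1/4 = 149.5
  pink-flowered: 598 × 2/4 = 299
  white-flowered: 598 × 1/4 = 149.5
χ² = Σ (O − E)² / E
  red-flowered: (173 − 149.5)² / 149.5 = 3.6940
  pink-flowered: (306 − 299)² / 299 = 0.1639
  white-flowered: (119 − 149.5)² / 149.5 = 6.2224
χ² = 3.6940 + 0.1639 + 6.2224 = 10.0803 ≈ 10.080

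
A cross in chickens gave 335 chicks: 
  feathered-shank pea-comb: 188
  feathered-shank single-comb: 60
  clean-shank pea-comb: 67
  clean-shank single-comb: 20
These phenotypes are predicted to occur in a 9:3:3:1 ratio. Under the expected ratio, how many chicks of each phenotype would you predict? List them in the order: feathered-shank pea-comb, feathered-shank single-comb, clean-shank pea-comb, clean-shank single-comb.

Expected counts for N = 335 under a 9:3:3:1 ratio (total parts = 16):
  feathered-shank pea-comb: 335 × 9/16 = 188.4375
  feathered-shank single-comb: 335 × 3/16 = 62.8125
  clean-shank pea-comb: 335 × 3/16 = 62.8125
  clean-shank single-comb: 335 × 1/16 = 20.9375

188.4375, 62.8125, 62.8125, 20.9375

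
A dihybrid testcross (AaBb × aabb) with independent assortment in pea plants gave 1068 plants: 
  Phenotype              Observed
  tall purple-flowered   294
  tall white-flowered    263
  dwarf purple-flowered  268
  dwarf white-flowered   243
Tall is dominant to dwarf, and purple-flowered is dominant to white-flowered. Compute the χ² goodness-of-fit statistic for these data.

4.951

A dihybrid testcross with independent assortment gives a 1:1:1:1 ratio.
Under the 1:1:1:1 hypothesis (Σ ratio = 4, N = 1068):
  tall purple-flowered: 1068 × 1/4 = 267
  tall white-flowered: 1068 × 1/4 = 267
  dwarf purple-flowered: 1068 × 1/4 = 267
  dwarf white-flowered: 1068 × 1/4 = 267
χ² = Σ (O − E)² / E
  tall purple-flowered: (294 − 267)² / 267 = 2.7303
  tall white-flowered: (263 − 267)² / 267 = 0.0599
  dwarf purple-flowered: (268 − 267)² / 267 = 0.0037
  dwarf white-flowered: (243 − 267)² / 267 = 2.1573
χ² = 2.7303 + 0.0599 + 0.0037 + 2.1573 = 4.9512 ≈ 4.951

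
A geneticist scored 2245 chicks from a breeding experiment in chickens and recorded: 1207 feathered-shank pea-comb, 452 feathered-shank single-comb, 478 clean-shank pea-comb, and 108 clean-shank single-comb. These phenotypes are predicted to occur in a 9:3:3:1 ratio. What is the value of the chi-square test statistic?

19.936

The 9:3:3:1 ratio has 16 parts, so with N = 2245 the expected counts are:
  feathered-shank pea-comb: 2245 × 9/16 = 1262.8125
  feathered-shank single-comb: 2245 × 3/16 = 420.9375
  clean-shank pea-comb: 2245 × 3/16 = 420.9375
  clean-shank single-comb: 2245 × 1/16 = 140.3125
χ² = Σ (O − E)² / E
  feathered-shank pea-comb: (1207 − 1262.8125)² / 1262.8125 = 2.4667
  feathered-shank single-comb: (452 − 420.9375)² / 420.9375 = 2.2922
  clean-shank pea-comb: (478 − 420.9375)² / 420.9375 = 7.7354
  clean-shank single-comb: (108 − 140.3125)² / 140.3125 = 7.4412
χ² = 2.4667 + 2.2922 + 7.7354 + 7.4412 = 19.9355 ≈ 19.936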